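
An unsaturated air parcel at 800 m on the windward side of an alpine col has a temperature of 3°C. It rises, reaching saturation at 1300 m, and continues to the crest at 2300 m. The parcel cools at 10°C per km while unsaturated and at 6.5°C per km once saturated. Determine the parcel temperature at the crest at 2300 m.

Dry to 1300 m: -10 × 0.5 km = -5°C, so T = -2°C.
Saturated to 2300 m: -6.5 × 1 km = -6.5°C, so T = -8.5°C.

-8.5°C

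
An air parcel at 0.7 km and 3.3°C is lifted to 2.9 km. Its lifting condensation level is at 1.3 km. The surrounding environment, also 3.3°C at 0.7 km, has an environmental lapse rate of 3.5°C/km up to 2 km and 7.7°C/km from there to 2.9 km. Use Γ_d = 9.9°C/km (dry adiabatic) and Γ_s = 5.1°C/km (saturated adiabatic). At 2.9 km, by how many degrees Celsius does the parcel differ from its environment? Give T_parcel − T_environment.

-2.62°C (parcel cooler than environment)

Parcel:
  700 → 1300 m (dry, 9.9°C/km): ΔT = -9.9 × 0.6 = -5.94°C → T = -2.64°C
  1300 → 2900 m (saturated, 5.1°C/km): ΔT = -5.1 × 1.6 = -8.16°C → T = -10.8°C
Environment:
  700 → 2000 m (environment, lower layer, 3.5°C/km): ΔT = -3.5 × 1.3 = -4.55°C → T = -1.25°C
  2000 → 2900 m (environment, upper layer, 7.7°C/km): ΔT = -7.7 × 0.9 = -6.93°C → T = -8.18°C
T_parcel − T_env = -10.8 − (-8.18) = -2.62°C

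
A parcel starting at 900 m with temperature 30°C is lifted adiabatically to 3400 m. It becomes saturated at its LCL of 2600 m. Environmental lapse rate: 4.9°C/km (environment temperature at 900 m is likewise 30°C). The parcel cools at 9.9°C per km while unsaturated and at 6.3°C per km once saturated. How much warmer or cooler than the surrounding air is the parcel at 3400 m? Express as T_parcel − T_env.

Parcel:
  Dry to 2600 m: -9.9 × 1.7 km = -16.83°C, so T = 13.17°C.
  Saturated to 3400 m: -6.3 × 0.8 km = -5.04°C, so T = 8.13°C.
Environment:
  Environment to 3400 m: -4.9 × 2.5 km = -12.25°C, so T = 17.75°C.
T_parcel − T_env = 8.13 − 17.75 = -9.62°C

-9.62°C (parcel cooler than environment)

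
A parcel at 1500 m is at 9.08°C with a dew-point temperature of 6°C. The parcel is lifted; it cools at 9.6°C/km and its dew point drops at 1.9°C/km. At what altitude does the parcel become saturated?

1900 m

T and T_d converge at 9.6 − 1.9 = 7.7°C per km
Height above start = (9.08 − 6) / 7.7 = 0.4 km
LCL altitude = 1500 m + 400 m = 1900 m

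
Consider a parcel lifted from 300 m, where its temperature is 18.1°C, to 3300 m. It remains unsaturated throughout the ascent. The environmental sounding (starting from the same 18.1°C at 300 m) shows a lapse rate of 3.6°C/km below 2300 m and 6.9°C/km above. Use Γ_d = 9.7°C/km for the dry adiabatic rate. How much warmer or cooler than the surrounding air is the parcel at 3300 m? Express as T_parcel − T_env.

-15°C (parcel cooler than environment)

Parcel:
  From 300 m to 3300 m (dry): cools by 9.7 × 3 = 29.1°C, giving -11°C.
Environment:
  From 300 m to 2300 m (environment, lower layer): cools by 3.6 × 2 = 7.2°C, giving 10.9°C.
  From 2300 m to 3300 m (environment, upper layer): cools by 6.9 × 1 = 6.9°C, giving 4°C.
T_parcel − T_env = -11 − 4 = -15°C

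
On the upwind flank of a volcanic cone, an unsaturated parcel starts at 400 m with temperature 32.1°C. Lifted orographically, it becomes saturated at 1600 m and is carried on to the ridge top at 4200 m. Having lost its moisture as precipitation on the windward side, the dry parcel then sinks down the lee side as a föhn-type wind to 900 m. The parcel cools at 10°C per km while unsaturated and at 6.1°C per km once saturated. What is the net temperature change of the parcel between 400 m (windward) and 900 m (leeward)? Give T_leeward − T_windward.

400–1600 m, dry: Δz = 1.2 km ⇒ ΔT = -12°C; T = 20.1°C
1600–4200 m, saturated: Δz = 2.6 km ⇒ ΔT = -15.86°C; T = 4.24°C
4200–900 m, dry descent: Δz = 3.3 km ⇒ ΔT = +33°C; T = 37.24°C
Net change vs windward start: 37.24 − 32.1 = +5.14°C

+5.14°C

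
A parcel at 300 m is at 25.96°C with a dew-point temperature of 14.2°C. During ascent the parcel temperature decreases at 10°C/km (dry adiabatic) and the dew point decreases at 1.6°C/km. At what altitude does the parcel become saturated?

T and T_d converge at 10 − 1.6 = 8.4°C per km
Height above start = (25.96 − 14.2) / 8.4 = 1.4 km
LCL altitude = 300 m + 1400 m = 1700 m

1700 m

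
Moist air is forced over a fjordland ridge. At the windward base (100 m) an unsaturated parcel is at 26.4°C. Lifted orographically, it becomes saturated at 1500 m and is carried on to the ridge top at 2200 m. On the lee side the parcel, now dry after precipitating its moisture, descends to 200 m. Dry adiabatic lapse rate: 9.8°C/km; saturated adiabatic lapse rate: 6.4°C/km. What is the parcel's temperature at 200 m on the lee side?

100–1500 m, dry: Δz = 1.4 km ⇒ ΔT = -13.72°C; T = 12.68°C
1500–2200 m, saturated: Δz = 0.7 km ⇒ ΔT = -4.48°C; T = 8.2°C
2200–200 m, dry descent: Δz = 2 km ⇒ ΔT = +19.6°C; T = 27.8°C

27.8°C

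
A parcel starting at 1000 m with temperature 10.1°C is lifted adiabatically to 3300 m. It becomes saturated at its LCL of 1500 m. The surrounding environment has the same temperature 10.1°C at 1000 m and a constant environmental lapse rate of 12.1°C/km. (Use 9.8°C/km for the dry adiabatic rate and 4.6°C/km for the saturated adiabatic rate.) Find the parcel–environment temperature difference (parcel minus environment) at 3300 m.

+14.65°C (parcel warmer than environment)

Parcel:
  1000–1500 m, dry: Δz = 0.5 km ⇒ ΔT = -4.9°C; T = 5.2°C
  1500–3300 m, saturated: Δz = 1.8 km ⇒ ΔT = -8.28°C; T = -3.08°C
Environment:
  1000–3300 m, environment: Δz = 2.3 km ⇒ ΔT = -27.83°C; T = -17.73°C
T_parcel − T_env = -3.08 − (-17.73) = +14.65°C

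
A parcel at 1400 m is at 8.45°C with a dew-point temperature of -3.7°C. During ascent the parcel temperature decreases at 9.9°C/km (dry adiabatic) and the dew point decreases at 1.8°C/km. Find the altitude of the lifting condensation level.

T and T_d converge at 9.9 − 1.8 = 8.1°C per km
Height above start = (8.45 − (-3.7)) / 8.1 = 1.5 km
LCL altitude = 1400 m + 1500 m = 2900 m

2900 m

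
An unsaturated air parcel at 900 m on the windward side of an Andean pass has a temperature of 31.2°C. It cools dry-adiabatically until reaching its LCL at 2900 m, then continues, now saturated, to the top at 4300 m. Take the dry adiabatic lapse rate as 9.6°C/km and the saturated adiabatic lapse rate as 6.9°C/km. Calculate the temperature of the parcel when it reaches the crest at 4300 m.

900 → 2900 m (dry, 9.6°C/km): ΔT = -9.6 × 2 = -19.2°C → T = 12°C
2900 → 4300 m (saturated, 6.9°C/km): ΔT = -6.9 × 1.4 = -9.66°C → T = 2.34°C

2.34°C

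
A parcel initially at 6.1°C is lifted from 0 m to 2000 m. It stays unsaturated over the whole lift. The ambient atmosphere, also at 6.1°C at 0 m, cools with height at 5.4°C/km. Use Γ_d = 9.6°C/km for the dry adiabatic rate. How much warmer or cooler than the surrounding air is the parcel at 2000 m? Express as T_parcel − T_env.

-8.4°C (parcel cooler than environment)

Parcel:
  From 0 m to 2000 m (dry): cools by 9.6 × 2 = 19.2°C, giving -13.1°C.
Environment:
  From 0 m to 2000 m (environment): cools by 5.4 × 2 = 10.8°C, giving -4.7°C.
T_parcel − T_env = -13.1 − (-4.7) = -8.4°C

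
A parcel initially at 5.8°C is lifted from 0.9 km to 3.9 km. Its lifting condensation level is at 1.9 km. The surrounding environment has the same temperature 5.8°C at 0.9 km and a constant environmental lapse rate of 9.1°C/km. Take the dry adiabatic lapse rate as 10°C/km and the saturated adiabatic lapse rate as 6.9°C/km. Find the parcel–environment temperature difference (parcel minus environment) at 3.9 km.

Parcel:
  From 900 m to 1900 m (dry): cools by 10 × 1 = 10°C, giving -4.2°C.
  From 1900 m to 3900 m (saturated): cools by 6.9 × 2 = 13.8°C, giving -18°C.
Environment:
  From 900 m to 3900 m (environment): cools by 9.1 × 3 = 27.3°C, giving -21.5°C.
T_parcel − T_env = -18 − (-21.5) = +3.5°C

+3.5°C (parcel warmer than environment)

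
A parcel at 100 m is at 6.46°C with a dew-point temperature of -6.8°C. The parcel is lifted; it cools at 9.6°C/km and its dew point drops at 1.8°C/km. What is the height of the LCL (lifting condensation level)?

T and T_d converge at 9.6 − 1.8 = 7.8°C per km
Height above start = (6.46 − (-6.8)) / 7.8 = 1.7 km
LCL altitude = 100 m + 1700 m = 1800 m

1800 m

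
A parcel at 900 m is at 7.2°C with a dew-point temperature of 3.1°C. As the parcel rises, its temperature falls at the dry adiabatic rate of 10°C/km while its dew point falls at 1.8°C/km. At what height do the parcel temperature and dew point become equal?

T and T_d converge at 10 − 1.8 = 8.2°C per km
Height above start = (7.2 − 3.1) / 8.2 = 0.5 km
LCL altitude = 900 m + 500 m = 1400 m

1400 m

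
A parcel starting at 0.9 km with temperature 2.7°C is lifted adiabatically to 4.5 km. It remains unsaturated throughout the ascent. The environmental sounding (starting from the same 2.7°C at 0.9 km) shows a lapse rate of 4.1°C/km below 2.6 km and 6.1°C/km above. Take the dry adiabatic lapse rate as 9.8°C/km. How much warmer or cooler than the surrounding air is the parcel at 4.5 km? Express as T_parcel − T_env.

Parcel:
  Dry to 4500 m: -9.8 × 3.6 km = -35.28°C, so T = -32.58°C.
Environment:
  Environment, lower layer to 2600 m: -4.1 × 1.7 km = -6.97°C, so T = -4.27°C.
  Environment, upper layer to 4500 m: -6.1 × 1.9 km = -11.59°C, so T = -15.86°C.
T_parcel − T_env = -32.58 − (-15.86) = -16.72°C

-16.72°C (parcel cooler than environment)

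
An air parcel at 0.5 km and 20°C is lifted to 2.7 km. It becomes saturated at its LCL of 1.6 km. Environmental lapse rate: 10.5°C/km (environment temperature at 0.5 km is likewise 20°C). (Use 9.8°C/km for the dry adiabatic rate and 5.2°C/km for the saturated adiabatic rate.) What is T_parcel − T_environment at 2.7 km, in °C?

+6.6°C (parcel warmer than environment)

Parcel:
  500 → 1600 m (dry, 9.8°C/km): ΔT = -9.8 × 1.1 = -10.78°C → T = 9.22°C
  1600 → 2700 m (saturated, 5.2°C/km): ΔT = -5.2 × 1.1 = -5.72°C → T = 3.5°C
Environment:
  500 → 2700 m (environment, 10.5°C/km): ΔT = -10.5 × 2.2 = -23.1°C → T = -3.1°C
T_parcel − T_env = 3.5 − (-3.1) = +6.6°C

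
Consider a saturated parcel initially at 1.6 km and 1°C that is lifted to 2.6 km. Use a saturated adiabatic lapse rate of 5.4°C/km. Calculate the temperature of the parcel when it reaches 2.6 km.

-4.4°C

Saturated adiabatic to 2600 m: -5.4 × 1 km = -5.4°C, so T = -4.4°C.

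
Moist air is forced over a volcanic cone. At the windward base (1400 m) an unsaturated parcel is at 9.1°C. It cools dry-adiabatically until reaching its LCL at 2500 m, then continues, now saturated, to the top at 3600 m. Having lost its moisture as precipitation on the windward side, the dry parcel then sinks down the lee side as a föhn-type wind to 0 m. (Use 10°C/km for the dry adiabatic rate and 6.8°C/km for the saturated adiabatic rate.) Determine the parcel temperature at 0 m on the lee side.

1400 → 2500 m (dry, 10°C/km): ΔT = -10 × 1.1 = -11°C → T = -1.9°C
2500 → 3600 m (saturated, 6.8°C/km): ΔT = -6.8 × 1.1 = -7.48°C → T = -9.38°C
3600 → 0 m (dry descent, 10°C/km): ΔT = +10 × 3.6 = +36°C → T = 26.62°C

26.62°C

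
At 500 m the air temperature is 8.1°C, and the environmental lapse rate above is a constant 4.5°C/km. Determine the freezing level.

2300 m

Height above start = (8.1 − 0) / 4.5 = 1.8 km
Altitude = 500 m + 1800 m = 2300 m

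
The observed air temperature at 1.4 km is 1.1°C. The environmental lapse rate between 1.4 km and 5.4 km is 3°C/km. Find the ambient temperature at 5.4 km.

Environmental to 5400 m: -3 × 4 km = -12°C, so T = -10.9°C.

-10.9°C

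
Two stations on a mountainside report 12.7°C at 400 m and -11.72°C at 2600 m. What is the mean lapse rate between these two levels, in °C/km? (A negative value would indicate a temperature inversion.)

Γ = −ΔT/Δz = (12.7 − (-11.72)) / (2600 − 400) m
  = 24.42°C / 2.2 km = 11.1°C/km

11.1°C/km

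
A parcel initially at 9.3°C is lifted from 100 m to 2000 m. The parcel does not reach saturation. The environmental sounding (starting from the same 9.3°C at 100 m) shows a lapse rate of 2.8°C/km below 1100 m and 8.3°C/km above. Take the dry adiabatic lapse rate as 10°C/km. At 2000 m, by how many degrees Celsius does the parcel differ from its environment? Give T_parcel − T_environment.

-8.73°C (parcel cooler than environment)

Parcel:
  Dry to 2000 m: -10 × 1.9 km = -19°C, so T = -9.7°C.
Environment:
  Environment, lower layer to 1100 m: -2.8 × 1 km = -2.8°C, so T = 6.5°C.
  Environment, upper layer to 2000 m: -8.3 × 0.9 km = -7.47°C, so T = -0.97°C.
T_parcel − T_env = -9.7 − (-0.97) = -8.73°C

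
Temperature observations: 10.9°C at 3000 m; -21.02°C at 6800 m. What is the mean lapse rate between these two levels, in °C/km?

Γ = −ΔT/Δz = (10.9 − (-21.02)) / (6800 − 3000) m
  = 31.92°C / 3.8 km = 8.4°C/km

8.4°C/km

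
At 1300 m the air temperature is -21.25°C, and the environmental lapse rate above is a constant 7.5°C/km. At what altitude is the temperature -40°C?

3800 m

Height above start = (-21.25 − (-40)) / 7.5 = 2.5 km
Altitude = 1300 m + 2500 m = 3800 m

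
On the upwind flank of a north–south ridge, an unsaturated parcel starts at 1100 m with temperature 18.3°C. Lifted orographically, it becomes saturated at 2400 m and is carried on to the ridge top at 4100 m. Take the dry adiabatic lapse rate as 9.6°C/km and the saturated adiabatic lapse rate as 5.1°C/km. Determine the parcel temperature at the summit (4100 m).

1100–2400 m, dry: Δz = 1.3 km ⇒ ΔT = -12.48°C; T = 5.82°C
2400–4100 m, saturated: Δz = 1.7 km ⇒ ΔT = -8.67°C; T = -2.85°C

-2.85°C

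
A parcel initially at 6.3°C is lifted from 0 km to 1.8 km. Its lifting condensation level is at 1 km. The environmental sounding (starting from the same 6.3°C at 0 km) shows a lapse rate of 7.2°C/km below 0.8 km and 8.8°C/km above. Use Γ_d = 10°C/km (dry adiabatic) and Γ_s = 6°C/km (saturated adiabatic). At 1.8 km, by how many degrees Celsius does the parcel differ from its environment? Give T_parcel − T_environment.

Parcel:
  From 0 m to 1000 m (dry): cools by 10 × 1 = 10°C, giving -3.7°C.
  From 1000 m to 1800 m (saturated): cools by 6 × 0.8 = 4.8°C, giving -8.5°C.
Environment:
  From 0 m to 800 m (environment, lower layer): cools by 7.2 × 0.8 = 5.76°C, giving 0.54°C.
  From 800 m to 1800 m (environment, upper layer): cools by 8.8 × 1 = 8.8°C, giving -8.26°C.
T_parcel − T_env = -8.5 − (-8.26) = -0.24°C

-0.24°C (parcel cooler than environment)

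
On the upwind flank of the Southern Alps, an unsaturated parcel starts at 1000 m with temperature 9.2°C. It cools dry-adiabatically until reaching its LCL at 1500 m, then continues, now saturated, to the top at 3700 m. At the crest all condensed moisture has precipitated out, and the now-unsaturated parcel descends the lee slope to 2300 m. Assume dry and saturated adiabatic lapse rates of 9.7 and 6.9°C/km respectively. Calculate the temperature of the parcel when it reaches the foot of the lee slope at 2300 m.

2.75°C

Dry to 1500 m: -9.7 × 0.5 km = -4.85°C, so T = 4.35°C.
Saturated to 3700 m: -6.9 × 2.2 km = -15.18°C, so T = -10.83°C.
Dry descent to 2300 m: +9.7 × 1.4 km = +13.58°C, so T = 2.75°C.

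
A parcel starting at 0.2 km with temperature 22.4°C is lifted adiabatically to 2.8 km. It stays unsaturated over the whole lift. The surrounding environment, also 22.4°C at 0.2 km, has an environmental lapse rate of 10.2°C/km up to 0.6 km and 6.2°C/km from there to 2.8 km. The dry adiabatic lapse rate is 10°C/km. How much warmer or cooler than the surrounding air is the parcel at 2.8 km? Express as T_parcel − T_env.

Parcel:
  200 → 2800 m (dry, 10°C/km): ΔT = -10 × 2.6 = -26°C → T = -3.6°C
Environment:
  200 → 600 m (environment, lower layer, 10.2°C/km): ΔT = -10.2 × 0.4 = -4.08°C → T = 18.32°C
  600 → 2800 m (environment, upper layer, 6.2°C/km): ΔT = -6.2 × 2.2 = -13.64°C → T = 4.68°C
T_parcel − T_env = -3.6 − 4.68 = -8.28°C

-8.28°C (parcel cooler than environment)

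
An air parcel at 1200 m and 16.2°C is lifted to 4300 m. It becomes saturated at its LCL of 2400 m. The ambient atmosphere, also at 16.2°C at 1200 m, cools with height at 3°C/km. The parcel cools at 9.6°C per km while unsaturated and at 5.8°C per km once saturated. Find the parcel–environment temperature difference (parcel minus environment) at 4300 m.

Parcel:
  From 1200 m to 2400 m (dry): cools by 9.6 × 1.2 = 11.52°C, giving 4.68°C.
  From 2400 m to 4300 m (saturated): cools by 5.8 × 1.9 = 11.02°C, giving -6.34°C.
Environment:
  From 1200 m to 4300 m (environment): cools by 3 × 3.1 = 9.3°C, giving 6.9°C.
T_parcel − T_env = -6.34 − 6.9 = -13.24°C

-13.24°C (parcel cooler than environment)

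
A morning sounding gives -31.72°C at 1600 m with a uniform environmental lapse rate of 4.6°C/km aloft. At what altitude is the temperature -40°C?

3400 m

Height above start = (-31.72 − (-40)) / 4.6 = 1.8 km
Altitude = 1600 m + 1800 m = 3400 m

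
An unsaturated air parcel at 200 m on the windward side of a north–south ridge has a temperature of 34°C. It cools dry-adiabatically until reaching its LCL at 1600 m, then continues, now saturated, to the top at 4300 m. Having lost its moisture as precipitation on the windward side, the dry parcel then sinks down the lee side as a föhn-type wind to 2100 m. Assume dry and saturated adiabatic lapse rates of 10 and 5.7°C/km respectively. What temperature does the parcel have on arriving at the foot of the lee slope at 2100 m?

From 200 m to 1600 m (dry): cools by 10 × 1.4 = 14°C, giving 20°C.
From 1600 m to 4300 m (saturated): cools by 5.7 × 2.7 = 15.39°C, giving 4.61°C.
From 4300 m to 2100 m (dry descent): warms by 10 × 2.2 = 22°C, giving 26.61°C.

26.61°C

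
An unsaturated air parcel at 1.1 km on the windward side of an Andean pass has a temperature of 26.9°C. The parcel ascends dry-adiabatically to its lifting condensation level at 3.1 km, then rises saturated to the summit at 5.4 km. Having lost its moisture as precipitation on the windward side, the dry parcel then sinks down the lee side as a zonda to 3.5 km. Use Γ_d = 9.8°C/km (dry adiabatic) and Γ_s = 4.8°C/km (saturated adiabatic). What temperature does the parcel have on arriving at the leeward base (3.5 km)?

1100 → 3100 m (dry, 9.8°C/km): ΔT = -9.8 × 2 = -19.6°C → T = 7.3°C
3100 → 5400 m (saturated, 4.8°C/km): ΔT = -4.8 × 2.3 = -11.04°C → T = -3.74°C
5400 → 3500 m (dry descent, 9.8°C/km): ΔT = +9.8 × 1.9 = +18.62°C → T = 14.88°C

14.88°C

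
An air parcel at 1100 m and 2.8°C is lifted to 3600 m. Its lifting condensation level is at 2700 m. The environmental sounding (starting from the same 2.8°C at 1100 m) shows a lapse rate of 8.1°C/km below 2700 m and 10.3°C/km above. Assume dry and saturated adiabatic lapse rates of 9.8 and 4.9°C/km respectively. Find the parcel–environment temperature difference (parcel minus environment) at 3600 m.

Parcel:
  1100–2700 m, dry: Δz = 1.6 km ⇒ ΔT = -15.68°C; T = -12.88°C
  2700–3600 m, saturated: Δz = 0.9 km ⇒ ΔT = -4.41°C; T = -17.29°C
Environment:
  1100–2700 m, environment, lower layer: Δz = 1.6 km ⇒ ΔT = -12.96°C; T = -10.16°C
  2700–3600 m, environment, upper layer: Δz = 0.9 km ⇒ ΔT = -9.27°C; T = -19.43°C
T_parcel − T_env = -17.29 − (-19.43) = +2.14°C

+2.14°C (parcel warmer than environment)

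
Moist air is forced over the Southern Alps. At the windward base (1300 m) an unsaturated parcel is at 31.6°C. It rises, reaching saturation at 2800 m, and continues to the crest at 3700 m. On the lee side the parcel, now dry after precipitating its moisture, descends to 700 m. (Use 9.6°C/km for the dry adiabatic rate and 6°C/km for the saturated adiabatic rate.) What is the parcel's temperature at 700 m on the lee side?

1300–2800 m, dry: Δz = 1.5 km ⇒ ΔT = -14.4°C; T = 17.2°C
2800–3700 m, saturated: Δz = 0.9 km ⇒ ΔT = -5.4°C; T = 11.8°C
3700–700 m, dry descent: Δz = 3 km ⇒ ΔT = +28.8°C; T = 40.6°C

40.6°C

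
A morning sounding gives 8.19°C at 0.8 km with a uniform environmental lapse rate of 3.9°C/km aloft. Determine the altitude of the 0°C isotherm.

Height above start = (8.19 − 0) / 3.9 = 2.1 km
Altitude = 800 m + 2100 m = 2900 m

2.9 km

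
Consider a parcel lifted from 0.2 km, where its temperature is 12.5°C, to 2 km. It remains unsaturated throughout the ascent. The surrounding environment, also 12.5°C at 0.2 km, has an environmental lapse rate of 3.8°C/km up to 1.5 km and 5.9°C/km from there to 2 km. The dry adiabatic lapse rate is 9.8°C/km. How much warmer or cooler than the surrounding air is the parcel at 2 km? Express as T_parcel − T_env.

Parcel:
  200 → 2000 m (dry, 9.8°C/km): ΔT = -9.8 × 1.8 = -17.64°C → T = -5.14°C
Environment:
  200 → 1500 m (environment, lower layer, 3.8°C/km): ΔT = -3.8 × 1.3 = -4.94°C → T = 7.56°C
  1500 → 2000 m (environment, upper layer, 5.9°C/km): ΔT = -5.9 × 0.5 = -2.95°C → T = 4.61°C
T_parcel − T_env = -5.14 − 4.61 = -9.75°C

-9.75°C (parcel cooler than environment)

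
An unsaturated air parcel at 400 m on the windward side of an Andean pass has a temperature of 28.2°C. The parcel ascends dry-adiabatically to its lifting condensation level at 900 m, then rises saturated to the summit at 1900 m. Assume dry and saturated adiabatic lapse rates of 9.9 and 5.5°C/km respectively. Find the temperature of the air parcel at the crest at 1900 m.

400 → 900 m (dry, 9.9°C/km): ΔT = -9.9 × 0.5 = -4.95°C → T = 23.25°C
900 → 1900 m (saturated, 5.5°C/km): ΔT = -5.5 × 1 = -5.5°C → T = 17.75°C

17.75°C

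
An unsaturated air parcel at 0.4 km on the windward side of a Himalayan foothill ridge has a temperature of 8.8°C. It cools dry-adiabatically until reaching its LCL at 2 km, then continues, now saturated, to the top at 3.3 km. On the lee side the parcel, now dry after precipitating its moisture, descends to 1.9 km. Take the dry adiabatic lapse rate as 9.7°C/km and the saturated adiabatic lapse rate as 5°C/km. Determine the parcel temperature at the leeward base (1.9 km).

400–2000 m, dry: Δz = 1.6 km ⇒ ΔT = -15.52°C; T = -6.72°C
2000–3300 m, saturated: Δz = 1.3 km ⇒ ΔT = -6.5°C; T = -13.22°C
3300–1900 m, dry descent: Δz = 1.4 km ⇒ ΔT = +13.58°C; T = 0.36°C

0.36°C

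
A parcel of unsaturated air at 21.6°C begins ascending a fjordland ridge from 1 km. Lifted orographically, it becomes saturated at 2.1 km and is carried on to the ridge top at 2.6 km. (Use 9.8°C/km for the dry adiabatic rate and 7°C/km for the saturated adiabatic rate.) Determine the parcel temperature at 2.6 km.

7.32°C

1000–2100 m, dry: Δz = 1.1 km ⇒ ΔT = -10.78°C; T = 10.82°C
2100–2600 m, saturated: Δz = 0.5 km ⇒ ΔT = -3.5°C; T = 7.32°C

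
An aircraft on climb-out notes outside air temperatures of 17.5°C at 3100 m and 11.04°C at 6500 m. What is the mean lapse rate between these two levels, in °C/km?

Γ = −ΔT/Δz = (17.5 − 11.04) / (6500 − 3100) m
  = 6.46°C / 3.4 km = 1.9°C/km

1.9°C/km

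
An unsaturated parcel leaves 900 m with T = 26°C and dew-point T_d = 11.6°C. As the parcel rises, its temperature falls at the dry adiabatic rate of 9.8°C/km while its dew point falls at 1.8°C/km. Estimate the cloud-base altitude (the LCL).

T and T_d converge at 9.8 − 1.8 = 8°C per km
Height above start = (26 − 11.6) / 8 = 1.8 km
LCL altitude = 900 m + 1800 m = 2700 m

2700 m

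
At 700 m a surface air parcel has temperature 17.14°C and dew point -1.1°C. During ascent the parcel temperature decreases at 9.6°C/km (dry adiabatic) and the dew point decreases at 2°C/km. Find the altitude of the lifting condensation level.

3100 m

T and T_d converge at 9.6 − 2 = 7.6°C per km
Height above start = (17.14 − (-1.1)) / 7.6 = 2.4 km
LCL altitude = 700 m + 2400 m = 3100 m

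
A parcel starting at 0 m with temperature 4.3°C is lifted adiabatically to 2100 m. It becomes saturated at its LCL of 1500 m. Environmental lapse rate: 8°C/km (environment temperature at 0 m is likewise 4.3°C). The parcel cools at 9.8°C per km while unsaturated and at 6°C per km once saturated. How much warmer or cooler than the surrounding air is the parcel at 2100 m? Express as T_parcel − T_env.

Parcel:
  0–1500 m, dry: Δz = 1.5 km ⇒ ΔT = -14.7°C; T = -10.4°C
  1500–2100 m, saturated: Δz = 0.6 km ⇒ ΔT = -3.6°C; T = -14°C
Environment:
  0–2100 m, environment: Δz = 2.1 km ⇒ ΔT = -16.8°C; T = -12.5°C
T_parcel − T_env = -14 − (-12.5) = -1.5°C

-1.5°C (parcel cooler than environment)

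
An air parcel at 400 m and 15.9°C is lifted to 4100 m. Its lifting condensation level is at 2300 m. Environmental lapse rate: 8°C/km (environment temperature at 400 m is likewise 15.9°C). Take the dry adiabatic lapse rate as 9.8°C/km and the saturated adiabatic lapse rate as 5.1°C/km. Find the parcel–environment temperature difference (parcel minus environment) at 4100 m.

Parcel:
  400–2300 m, dry: Δz = 1.9 km ⇒ ΔT = -18.62°C; T = -2.72°C
  2300–4100 m, saturated: Δz = 1.8 km ⇒ ΔT = -9.18°C; T = -11.9°C
Environment:
  400–4100 m, environment: Δz = 3.7 km ⇒ ΔT = -29.6°C; T = -13.7°C
T_parcel − T_env = -11.9 − (-13.7) = +1.8°C

+1.8°C (parcel warmer than environment)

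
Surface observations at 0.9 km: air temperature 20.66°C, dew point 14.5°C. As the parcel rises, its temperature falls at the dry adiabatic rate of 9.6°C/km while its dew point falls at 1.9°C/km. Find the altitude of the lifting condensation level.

T and T_d converge at 9.6 − 1.9 = 7.7°C per km
Height above start = (20.66 − 14.5) / 7.7 = 0.8 km
LCL altitude = 900 m + 800 m = 1700 m

1.7 km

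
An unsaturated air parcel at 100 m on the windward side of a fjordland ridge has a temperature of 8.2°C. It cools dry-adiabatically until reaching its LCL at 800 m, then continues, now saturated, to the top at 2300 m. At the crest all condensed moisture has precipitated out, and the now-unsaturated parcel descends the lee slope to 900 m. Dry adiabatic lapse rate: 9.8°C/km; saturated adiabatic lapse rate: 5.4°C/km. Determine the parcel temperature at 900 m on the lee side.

6.96°C

100 → 800 m (dry, 9.8°C/km): ΔT = -9.8 × 0.7 = -6.86°C → T = 1.34°C
800 → 2300 m (saturated, 5.4°C/km): ΔT = -5.4 × 1.5 = -8.1°C → T = -6.76°C
2300 → 900 m (dry descent, 9.8°C/km): ΔT = +9.8 × 1.4 = +13.72°C → T = 6.96°C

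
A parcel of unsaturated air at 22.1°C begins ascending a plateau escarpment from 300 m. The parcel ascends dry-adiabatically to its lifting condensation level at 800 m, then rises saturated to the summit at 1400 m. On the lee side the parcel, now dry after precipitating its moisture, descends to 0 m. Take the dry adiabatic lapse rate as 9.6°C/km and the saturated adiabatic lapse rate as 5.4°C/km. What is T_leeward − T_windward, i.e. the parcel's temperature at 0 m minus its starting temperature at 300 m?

Dry to 800 m: -9.6 × 0.5 km = -4.8°C, so T = 17.3°C.
Saturated to 1400 m: -5.4 × 0.6 km = -3.24°C, so T = 14.06°C.
Dry descent to 0 m: +9.6 × 1.4 km = +13.44°C, so T = 27.5°C.
Net change vs windward start: 27.5 − 22.1 = +5.4°C

+5.4°C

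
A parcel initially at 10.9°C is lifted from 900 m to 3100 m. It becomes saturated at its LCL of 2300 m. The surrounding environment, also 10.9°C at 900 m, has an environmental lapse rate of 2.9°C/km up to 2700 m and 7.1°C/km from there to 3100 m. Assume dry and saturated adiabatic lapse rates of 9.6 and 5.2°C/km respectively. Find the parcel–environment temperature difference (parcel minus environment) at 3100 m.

-9.54°C (parcel cooler than environment)

Parcel:
  Dry to 2300 m: -9.6 × 1.4 km = -13.44°C, so T = -2.54°C.
  Saturated to 3100 m: -5.2 × 0.8 km = -4.16°C, so T = -6.7°C.
Environment:
  Environment, lower layer to 2700 m: -2.9 × 1.8 km = -5.22°C, so T = 5.68°C.
  Environment, upper layer to 3100 m: -7.1 × 0.4 km = -2.84°C, so T = 2.84°C.
T_parcel − T_env = -6.7 − 2.84 = -9.54°C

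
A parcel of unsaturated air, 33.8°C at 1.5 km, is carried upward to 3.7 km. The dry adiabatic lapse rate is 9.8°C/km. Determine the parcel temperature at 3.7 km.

Dry adiabatic to 3700 m: -9.8 × 2.2 km = -21.56°C, so T = 12.24°C.

12.24°C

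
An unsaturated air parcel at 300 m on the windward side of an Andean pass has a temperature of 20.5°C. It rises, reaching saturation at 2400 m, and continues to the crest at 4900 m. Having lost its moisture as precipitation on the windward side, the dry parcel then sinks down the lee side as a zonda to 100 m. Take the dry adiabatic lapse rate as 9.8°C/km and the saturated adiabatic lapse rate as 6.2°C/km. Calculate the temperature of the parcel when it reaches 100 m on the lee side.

300 → 2400 m (dry, 9.8°C/km): ΔT = -9.8 × 2.1 = -20.58°C → T = -0.08°C
2400 → 4900 m (saturated, 6.2°C/km): ΔT = -6.2 × 2.5 = -15.5°C → T = -15.58°C
4900 → 100 m (dry descent, 9.8°C/km): ΔT = +9.8 × 4.8 = +47.04°C → T = 31.46°C

31.46°C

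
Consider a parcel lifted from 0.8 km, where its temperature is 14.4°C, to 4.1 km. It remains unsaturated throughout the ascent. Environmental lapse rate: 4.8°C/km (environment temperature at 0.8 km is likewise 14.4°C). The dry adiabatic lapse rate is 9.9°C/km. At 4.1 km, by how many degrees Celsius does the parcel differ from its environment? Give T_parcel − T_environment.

-16.83°C (parcel cooler than environment)

Parcel:
  800–4100 m, dry: Δz = 3.3 km ⇒ ΔT = -32.67°C; T = -18.27°C
Environment:
  800–4100 m, environment: Δz = 3.3 km ⇒ ΔT = -15.84°C; T = -1.44°C
T_parcel − T_env = -18.27 − (-1.44) = -16.83°C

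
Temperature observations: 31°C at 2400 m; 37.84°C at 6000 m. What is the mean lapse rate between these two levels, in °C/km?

-1.9°C/km

Γ = −ΔT/Δz = (31 − 37.84) / (6000 − 2400) m
  = -6.84°C / 3.6 km = -1.9°C/km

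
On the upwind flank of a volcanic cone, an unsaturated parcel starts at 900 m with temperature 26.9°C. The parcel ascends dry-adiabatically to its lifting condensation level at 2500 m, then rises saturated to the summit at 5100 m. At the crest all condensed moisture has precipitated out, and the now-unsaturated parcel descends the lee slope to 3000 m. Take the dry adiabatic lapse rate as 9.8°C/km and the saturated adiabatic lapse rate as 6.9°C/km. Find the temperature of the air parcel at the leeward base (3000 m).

Dry to 2500 m: -9.8 × 1.6 km = -15.68°C, so T = 11.22°C.
Saturated to 5100 m: -6.9 × 2.6 km = -17.94°C, so T = -6.72°C.
Dry descent to 3000 m: +9.8 × 2.1 km = +20.58°C, so T = 13.86°C.

13.86°C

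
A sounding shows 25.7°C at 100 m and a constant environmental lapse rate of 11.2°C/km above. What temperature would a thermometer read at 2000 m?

4.42°C

Environmental to 2000 m: -11.2 × 1.9 km = -21.28°C, so T = 4.42°C.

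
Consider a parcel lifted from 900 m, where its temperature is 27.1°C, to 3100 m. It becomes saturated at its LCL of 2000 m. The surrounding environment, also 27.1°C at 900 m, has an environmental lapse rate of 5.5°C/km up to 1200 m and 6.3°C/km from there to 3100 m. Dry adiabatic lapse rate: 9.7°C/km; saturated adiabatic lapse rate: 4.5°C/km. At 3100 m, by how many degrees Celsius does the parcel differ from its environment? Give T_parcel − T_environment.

Parcel:
  From 900 m to 2000 m (dry): cools by 9.7 × 1.1 = 10.67°C, giving 16.43°C.
  From 2000 m to 3100 m (saturated): cools by 4.5 × 1.1 = 4.95°C, giving 11.48°C.
Environment:
  From 900 m to 1200 m (environment, lower layer): cools by 5.5 × 0.3 = 1.65°C, giving 25.45°C.
  From 1200 m to 3100 m (environment, upper layer): cools by 6.3 × 1.9 = 11.97°C, giving 13.48°C.
T_parcel − T_env = 11.48 − 13.48 = -2°C

-2°C (parcel cooler than environment)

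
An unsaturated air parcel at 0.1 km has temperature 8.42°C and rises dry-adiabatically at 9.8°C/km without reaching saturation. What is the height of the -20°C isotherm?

3 km

Height above start = (8.42 − (-20)) / 9.8 = 2.9 km
Altitude = 100 m + 2900 m = 3000 m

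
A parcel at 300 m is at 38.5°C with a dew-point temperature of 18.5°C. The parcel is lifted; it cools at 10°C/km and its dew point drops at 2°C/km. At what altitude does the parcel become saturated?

2800 m

T and T_d converge at 10 − 2 = 8°C per km
Height above start = (38.5 − 18.5) / 8 = 2.5 km
LCL altitude = 300 m + 2500 m = 2800 m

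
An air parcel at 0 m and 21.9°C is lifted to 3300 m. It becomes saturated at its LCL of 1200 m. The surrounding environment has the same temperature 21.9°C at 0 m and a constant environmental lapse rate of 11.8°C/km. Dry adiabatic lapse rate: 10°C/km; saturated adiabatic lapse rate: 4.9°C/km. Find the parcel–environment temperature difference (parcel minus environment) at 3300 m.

Parcel:
  From 0 m to 1200 m (dry): cools by 10 × 1.2 = 12°C, giving 9.9°C.
  From 1200 m to 3300 m (saturated): cools by 4.9 × 2.1 = 10.29°C, giving -0.39°C.
Environment:
  From 0 m to 3300 m (environment): cools by 11.8 × 3.3 = 38.94°C, giving -17.04°C.
T_parcel − T_env = -0.39 − (-17.04) = +16.65°C

+16.65°C (parcel warmer than environment)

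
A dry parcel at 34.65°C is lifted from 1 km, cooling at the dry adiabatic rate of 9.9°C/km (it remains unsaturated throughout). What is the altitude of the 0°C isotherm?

4.5 km

Height above start = (34.65 − 0) / 9.9 = 3.5 km
Altitude = 1000 m + 3500 m = 4500 m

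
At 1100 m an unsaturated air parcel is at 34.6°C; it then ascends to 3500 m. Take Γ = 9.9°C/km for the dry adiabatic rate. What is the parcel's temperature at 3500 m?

1100 → 3500 m (dry adiabatic, 9.9°C/km): ΔT = -9.9 × 2.4 = -23.76°C → T = 10.84°C

10.84°C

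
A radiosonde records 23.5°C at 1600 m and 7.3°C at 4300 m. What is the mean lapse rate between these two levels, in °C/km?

6°C/km

Γ = −ΔT/Δz = (23.5 − 7.3) / (4300 − 1600) m
  = 16.2°C / 2.7 km = 6°C/km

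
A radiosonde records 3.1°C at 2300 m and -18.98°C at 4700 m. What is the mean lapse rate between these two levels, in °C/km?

9.2°C/km

Γ = −ΔT/Δz = (3.1 − (-18.98)) / (4700 − 2300) m
  = 22.08°C / 2.4 km = 9.2°C/km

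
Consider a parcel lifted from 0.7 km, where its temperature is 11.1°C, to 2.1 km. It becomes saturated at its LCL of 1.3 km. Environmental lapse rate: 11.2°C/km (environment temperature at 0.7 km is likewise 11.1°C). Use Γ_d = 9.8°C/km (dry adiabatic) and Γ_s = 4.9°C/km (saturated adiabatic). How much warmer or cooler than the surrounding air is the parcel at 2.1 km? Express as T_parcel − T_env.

Parcel:
  700–1300 m, dry: Δz = 0.6 km ⇒ ΔT = -5.88°C; T = 5.22°C
  1300–2100 m, saturated: Δz = 0.8 km ⇒ ΔT = -3.92°C; T = 1.3°C
Environment:
  700–2100 m, environment: Δz = 1.4 km ⇒ ΔT = -15.68°C; T = -4.58°C
T_parcel − T_env = 1.3 − (-4.58) = +5.88°C

+5.88°C (parcel warmer than environment)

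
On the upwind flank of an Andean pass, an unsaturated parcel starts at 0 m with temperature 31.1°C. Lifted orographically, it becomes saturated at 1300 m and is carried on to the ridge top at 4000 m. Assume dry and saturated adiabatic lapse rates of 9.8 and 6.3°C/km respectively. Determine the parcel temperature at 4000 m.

Dry to 1300 m: -9.8 × 1.3 km = -12.74°C, so T = 18.36°C.
Saturated to 4000 m: -6.3 × 2.7 km = -17.01°C, so T = 1.35°C.

1.35°C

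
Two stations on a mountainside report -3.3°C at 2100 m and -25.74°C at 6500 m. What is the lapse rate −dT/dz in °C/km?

5.1°C/km

Γ = −ΔT/Δz = (-3.3 − (-25.74)) / (6500 − 2100) m
  = 22.44°C / 4.4 km = 5.1°C/km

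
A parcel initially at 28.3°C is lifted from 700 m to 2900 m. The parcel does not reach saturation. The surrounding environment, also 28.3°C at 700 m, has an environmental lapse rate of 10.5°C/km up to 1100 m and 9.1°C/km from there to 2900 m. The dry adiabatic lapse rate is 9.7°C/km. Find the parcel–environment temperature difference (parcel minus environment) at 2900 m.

-0.76°C (parcel cooler than environment)

Parcel:
  700–2900 m, dry: Δz = 2.2 km ⇒ ΔT = -21.34°C; T = 6.96°C
Environment:
  700–1100 m, environment, lower layer: Δz = 0.4 km ⇒ ΔT = -4.2°C; T = 24.1°C
  1100–2900 m, environment, upper layer: Δz = 1.8 km ⇒ ΔT = -16.38°C; T = 7.72°C
T_parcel − T_env = 6.96 − 7.72 = -0.76°C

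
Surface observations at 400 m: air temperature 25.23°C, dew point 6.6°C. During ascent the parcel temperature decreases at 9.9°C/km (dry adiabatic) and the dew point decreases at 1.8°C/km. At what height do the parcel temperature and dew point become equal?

2700 m

T and T_d converge at 9.9 − 1.8 = 8.1°C per km
Height above start = (25.23 − 6.6) / 8.1 = 2.3 km
LCL altitude = 400 m + 2300 m = 2700 m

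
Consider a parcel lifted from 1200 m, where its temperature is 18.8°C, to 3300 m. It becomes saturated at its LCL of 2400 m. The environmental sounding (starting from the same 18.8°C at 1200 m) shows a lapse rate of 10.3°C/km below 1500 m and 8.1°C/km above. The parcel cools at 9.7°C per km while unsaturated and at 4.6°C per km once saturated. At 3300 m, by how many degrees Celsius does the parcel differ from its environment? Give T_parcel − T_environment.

Parcel:
  From 1200 m to 2400 m (dry): cools by 9.7 × 1.2 = 11.64°C, giving 7.16°C.
  From 2400 m to 3300 m (saturated): cools by 4.6 × 0.9 = 4.14°C, giving 3.02°C.
Environment:
  From 1200 m to 1500 m (environment, lower layer): cools by 10.3 × 0.3 = 3.09°C, giving 15.71°C.
  From 1500 m to 3300 m (environment, upper layer): cools by 8.1 × 1.8 = 14.58°C, giving 1.13°C.
T_parcel − T_env = 3.02 − 1.13 = +1.89°C

+1.89°C (parcel warmer than environment)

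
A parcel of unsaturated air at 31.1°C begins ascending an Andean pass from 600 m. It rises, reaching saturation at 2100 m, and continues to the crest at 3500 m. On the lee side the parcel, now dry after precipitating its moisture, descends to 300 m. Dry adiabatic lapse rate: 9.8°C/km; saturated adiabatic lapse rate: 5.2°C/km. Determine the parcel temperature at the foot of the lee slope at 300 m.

600–2100 m, dry: Δz = 1.5 km ⇒ ΔT = -14.7°C; T = 16.4°C
2100–3500 m, saturated: Δz = 1.4 km ⇒ ΔT = -7.28°C; T = 9.12°C
3500–300 m, dry descent: Δz = 3.2 km ⇒ ΔT = +31.36°C; T = 40.48°C

40.48°C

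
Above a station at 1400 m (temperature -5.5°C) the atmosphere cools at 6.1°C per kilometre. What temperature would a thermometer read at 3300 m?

1400–3300 m, environmental: Δz = 1.9 km ⇒ ΔT = -11.59°C; T = -17.09°C

-17.09°C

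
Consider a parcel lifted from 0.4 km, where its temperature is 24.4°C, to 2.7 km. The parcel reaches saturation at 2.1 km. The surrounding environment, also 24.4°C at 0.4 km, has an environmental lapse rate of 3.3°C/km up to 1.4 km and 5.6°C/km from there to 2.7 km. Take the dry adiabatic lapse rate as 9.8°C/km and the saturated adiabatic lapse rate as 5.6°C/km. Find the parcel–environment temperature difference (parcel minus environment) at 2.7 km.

Parcel:
  400–2100 m, dry: Δz = 1.7 km ⇒ ΔT = -16.66°C; T = 7.74°C
  2100–2700 m, saturated: Δz = 0.6 km ⇒ ΔT = -3.36°C; T = 4.38°C
Environment:
  400–1400 m, environment, lower layer: Δz = 1 km ⇒ ΔT = -3.3°C; T = 21.1°C
  1400–2700 m, environment, upper layer: Δz = 1.3 km ⇒ ΔT = -7.28°C; T = 13.82°C
T_parcel − T_env = 4.38 − 13.82 = -9.44°C

-9.44°C (parcel cooler than environment)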